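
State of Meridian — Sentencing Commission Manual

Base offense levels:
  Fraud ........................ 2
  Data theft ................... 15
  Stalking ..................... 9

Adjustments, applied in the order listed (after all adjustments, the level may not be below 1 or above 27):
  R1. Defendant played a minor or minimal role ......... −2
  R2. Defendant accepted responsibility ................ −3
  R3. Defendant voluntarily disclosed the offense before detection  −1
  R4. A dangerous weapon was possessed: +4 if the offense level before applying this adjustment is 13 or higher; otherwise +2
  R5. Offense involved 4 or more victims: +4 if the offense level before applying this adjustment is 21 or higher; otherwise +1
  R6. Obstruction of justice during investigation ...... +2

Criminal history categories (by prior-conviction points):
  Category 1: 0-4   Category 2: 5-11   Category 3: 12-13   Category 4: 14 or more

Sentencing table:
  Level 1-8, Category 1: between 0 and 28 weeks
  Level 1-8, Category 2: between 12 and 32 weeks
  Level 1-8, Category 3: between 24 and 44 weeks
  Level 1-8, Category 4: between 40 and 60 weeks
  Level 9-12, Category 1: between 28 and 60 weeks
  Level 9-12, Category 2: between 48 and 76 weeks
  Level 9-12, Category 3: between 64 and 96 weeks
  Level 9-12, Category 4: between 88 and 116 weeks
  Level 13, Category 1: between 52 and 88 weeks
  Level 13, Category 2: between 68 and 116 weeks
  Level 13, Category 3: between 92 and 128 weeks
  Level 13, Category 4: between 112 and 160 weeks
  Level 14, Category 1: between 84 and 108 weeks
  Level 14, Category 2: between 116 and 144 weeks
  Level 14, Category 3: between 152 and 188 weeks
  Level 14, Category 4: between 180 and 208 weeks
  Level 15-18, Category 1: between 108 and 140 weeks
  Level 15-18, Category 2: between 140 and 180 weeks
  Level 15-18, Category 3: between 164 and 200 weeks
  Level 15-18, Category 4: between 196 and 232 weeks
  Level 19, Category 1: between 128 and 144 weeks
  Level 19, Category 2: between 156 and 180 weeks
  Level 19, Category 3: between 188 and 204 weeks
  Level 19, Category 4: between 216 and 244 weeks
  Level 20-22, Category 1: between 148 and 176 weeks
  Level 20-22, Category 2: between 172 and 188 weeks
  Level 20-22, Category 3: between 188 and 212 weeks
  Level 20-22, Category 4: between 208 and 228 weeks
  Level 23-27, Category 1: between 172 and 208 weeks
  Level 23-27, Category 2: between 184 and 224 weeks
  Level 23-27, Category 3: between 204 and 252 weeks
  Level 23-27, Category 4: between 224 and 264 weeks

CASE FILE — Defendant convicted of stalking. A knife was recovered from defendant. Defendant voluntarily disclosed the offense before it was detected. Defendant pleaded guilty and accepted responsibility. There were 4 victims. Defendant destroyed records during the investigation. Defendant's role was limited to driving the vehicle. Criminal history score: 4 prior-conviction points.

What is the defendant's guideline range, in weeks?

0-28 weeks

Base offense level for stalking: 9.
R1 applies: 9 − 2 = 7.
R2 applies: 7 − 3 = 4.
R3 applies: 4 − 1 = 3.
R4 applies (level before this adjustment is 3 < 13, so +2): 3 + 2 = 5.
R5 applies (level before this adjustment is 5 < 21, so +1): 5 + 1 = 6.
R6 applies: 6 + 2 = 8.
Final offense level: 8.
Criminal history: 4 prior points → Category 1 (0-4).
Level 8 falls in the 1-8 band.
Grid: Level 1-8 × Category 1 = 0-28 weeks.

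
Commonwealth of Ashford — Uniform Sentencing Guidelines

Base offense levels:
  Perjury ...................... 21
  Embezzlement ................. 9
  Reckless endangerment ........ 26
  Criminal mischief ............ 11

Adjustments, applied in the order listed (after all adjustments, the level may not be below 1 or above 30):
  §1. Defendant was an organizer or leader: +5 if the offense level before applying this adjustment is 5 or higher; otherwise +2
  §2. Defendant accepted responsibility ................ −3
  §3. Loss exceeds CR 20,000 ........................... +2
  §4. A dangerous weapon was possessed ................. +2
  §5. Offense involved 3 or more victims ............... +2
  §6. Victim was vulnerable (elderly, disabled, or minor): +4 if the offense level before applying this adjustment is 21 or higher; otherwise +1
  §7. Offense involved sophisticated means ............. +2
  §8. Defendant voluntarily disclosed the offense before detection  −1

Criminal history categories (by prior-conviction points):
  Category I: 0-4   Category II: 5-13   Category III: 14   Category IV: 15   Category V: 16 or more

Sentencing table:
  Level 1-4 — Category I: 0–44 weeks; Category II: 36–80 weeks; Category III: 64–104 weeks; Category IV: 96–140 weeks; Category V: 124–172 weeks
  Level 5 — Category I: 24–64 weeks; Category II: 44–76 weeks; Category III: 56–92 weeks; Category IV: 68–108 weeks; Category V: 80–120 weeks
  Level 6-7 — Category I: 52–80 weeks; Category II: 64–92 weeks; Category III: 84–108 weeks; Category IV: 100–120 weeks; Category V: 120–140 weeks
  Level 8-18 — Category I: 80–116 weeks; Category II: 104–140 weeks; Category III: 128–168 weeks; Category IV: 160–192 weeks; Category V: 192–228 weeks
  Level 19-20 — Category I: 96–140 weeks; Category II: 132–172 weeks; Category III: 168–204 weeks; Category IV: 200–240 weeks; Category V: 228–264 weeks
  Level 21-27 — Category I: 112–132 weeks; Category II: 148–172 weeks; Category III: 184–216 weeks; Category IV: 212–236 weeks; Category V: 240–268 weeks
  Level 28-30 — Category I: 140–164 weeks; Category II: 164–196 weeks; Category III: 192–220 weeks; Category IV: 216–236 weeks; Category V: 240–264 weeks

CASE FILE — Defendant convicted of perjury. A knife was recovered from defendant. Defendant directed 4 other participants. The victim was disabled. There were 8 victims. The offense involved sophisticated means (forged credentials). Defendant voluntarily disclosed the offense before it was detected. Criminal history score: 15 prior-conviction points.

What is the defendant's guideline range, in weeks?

216-236 weeks

Base offense level for perjury: 21.
§1 applies (level before this adjustment is 21 ≥ 5, so +5): 21 + 5 = 26.
§4 applies: 26 + 2 = 28.
§5 applies: 28 + 2 = 30.
§6 applies (level before this adjustment is 30 ≥ 21, so +4): 30 + 4 = 34.
§7 applies: 34 + 2 = 36.
§8 applies: 36 − 1 = 35.
Level 35 exceeds the maximum of 30; capped at 30.
Final offense level: 30.
Criminal history: 15 prior points → Category IV (15).
Level 30 falls in the 28-30 band.
Grid: Level 28-30 × Category IV = 216-236 weeks.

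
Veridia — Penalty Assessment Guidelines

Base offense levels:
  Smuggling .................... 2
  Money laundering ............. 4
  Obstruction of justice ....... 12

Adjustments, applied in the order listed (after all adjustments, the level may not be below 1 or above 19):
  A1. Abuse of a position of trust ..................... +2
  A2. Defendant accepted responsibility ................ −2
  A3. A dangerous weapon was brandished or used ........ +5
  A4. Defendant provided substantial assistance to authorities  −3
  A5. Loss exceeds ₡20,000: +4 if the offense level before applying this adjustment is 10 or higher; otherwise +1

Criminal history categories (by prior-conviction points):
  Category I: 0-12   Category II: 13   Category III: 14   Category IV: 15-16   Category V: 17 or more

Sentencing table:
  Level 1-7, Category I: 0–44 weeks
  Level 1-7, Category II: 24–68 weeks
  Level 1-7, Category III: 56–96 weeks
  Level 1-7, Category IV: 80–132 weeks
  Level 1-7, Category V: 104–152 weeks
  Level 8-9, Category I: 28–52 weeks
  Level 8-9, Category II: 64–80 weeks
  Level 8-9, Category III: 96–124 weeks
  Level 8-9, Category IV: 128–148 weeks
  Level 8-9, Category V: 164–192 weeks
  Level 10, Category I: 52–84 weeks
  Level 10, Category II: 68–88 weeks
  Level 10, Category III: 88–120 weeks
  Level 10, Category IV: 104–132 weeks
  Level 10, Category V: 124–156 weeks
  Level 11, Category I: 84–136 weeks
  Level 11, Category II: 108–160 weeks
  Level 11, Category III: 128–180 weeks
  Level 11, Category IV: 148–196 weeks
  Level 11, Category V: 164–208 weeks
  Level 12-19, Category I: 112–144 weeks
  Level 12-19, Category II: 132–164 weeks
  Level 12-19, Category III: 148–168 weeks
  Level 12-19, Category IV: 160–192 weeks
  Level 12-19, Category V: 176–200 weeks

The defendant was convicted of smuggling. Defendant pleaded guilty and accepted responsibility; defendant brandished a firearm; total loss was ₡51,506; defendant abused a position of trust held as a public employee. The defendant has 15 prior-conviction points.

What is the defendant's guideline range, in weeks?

Base offense level for smuggling: 2.
A1 applies: 2 + 2 = 4.
A2 applies: 4 − 2 = 2.
A3 applies: 2 + 5 = 7.
A4 does not apply.
A5 applies (level before this adjustment is 7 < 10, so +1): 7 + 1 = 8.
Final offense level: 8.
Criminal history: 15 prior points → Category IV (15-16).
Level 8 falls in the 8-9 band.
Grid: Level 8-9 × Category IV = 128-148 weeks.

128-148 weeks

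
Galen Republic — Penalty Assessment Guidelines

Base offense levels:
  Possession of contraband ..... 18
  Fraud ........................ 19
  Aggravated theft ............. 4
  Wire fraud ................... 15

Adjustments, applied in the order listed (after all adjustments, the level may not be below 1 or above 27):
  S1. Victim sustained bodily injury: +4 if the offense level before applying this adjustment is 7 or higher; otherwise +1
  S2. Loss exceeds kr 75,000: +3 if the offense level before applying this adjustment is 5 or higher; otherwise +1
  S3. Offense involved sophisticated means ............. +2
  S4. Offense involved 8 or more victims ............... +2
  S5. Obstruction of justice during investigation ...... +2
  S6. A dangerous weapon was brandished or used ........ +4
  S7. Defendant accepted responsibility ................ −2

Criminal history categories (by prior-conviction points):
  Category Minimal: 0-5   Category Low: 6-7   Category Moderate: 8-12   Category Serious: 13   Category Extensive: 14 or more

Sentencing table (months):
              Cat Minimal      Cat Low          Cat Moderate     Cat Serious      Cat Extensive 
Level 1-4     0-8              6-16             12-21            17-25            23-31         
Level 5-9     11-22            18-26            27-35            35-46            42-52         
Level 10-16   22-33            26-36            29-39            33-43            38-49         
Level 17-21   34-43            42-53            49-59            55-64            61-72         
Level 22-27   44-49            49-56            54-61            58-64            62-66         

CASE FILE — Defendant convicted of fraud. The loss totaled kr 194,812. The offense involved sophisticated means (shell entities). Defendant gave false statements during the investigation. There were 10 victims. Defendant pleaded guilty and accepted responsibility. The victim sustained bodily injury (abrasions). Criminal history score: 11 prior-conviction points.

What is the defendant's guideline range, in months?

Base offense level for fraud: 19.
S1 applies (level before this adjustment is 19 ≥ 7, so +4): 19 + 4 = 23.
S2 applies (level before this adjustment is 23 ≥ 5, so +3): 23 + 3 = 26.
S3 applies: 26 + 2 = 28.
S4 applies: 28 + 2 = 30.
S5 applies: 30 + 2 = 32.
S6 does not apply.
S7 applies: 32 − 2 = 30.
Level 30 exceeds the maximum of 27; capped at 27.
Final offense level: 27.
Criminal history: 11 prior points → Category Moderate (8-12).
Level 27 falls in the 22-27 band.
Grid: Level 22-27 × Category Moderate = 54-61 months.

54-61 months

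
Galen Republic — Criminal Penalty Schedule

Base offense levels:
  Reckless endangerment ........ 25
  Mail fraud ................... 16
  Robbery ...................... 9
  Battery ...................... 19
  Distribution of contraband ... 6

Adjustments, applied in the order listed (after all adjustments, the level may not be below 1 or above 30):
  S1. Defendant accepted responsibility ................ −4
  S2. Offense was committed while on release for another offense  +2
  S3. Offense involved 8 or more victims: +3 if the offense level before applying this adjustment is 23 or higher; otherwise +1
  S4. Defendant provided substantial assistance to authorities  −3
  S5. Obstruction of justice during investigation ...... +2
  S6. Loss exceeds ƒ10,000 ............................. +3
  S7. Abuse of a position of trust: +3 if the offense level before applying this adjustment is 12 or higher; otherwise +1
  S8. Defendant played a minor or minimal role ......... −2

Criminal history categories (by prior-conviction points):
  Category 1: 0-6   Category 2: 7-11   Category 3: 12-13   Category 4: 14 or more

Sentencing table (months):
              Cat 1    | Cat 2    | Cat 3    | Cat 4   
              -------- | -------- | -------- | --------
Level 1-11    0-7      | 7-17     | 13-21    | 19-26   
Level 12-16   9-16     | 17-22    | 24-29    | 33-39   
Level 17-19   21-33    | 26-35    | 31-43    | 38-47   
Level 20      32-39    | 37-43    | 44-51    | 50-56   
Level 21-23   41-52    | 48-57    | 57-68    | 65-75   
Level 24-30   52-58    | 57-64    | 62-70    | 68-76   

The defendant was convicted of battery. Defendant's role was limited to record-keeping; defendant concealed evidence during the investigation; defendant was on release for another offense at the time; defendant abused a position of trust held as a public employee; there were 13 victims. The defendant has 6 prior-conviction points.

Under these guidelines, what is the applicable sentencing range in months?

Base offense level for battery: 19.
S1 does not apply.
S2 applies: 19 + 2 = 21.
S3 applies (level before this adjustment is 21 < 23, so +1): 21 + 1 = 22.
S5 applies: 22 + 2 = 24.
S6 does not apply.
S7 applies (level before this adjustment is 24 ≥ 12, so +3): 24 + 3 = 27.
S8 applies: 27 − 2 = 25.
Final offense level: 25.
Criminal history: 6 prior points → Category 1 (0-6).
Level 25 falls in the 24-30 band.
Grid: Level 24-30 × Category 1 = 52-58 months.

52-58 months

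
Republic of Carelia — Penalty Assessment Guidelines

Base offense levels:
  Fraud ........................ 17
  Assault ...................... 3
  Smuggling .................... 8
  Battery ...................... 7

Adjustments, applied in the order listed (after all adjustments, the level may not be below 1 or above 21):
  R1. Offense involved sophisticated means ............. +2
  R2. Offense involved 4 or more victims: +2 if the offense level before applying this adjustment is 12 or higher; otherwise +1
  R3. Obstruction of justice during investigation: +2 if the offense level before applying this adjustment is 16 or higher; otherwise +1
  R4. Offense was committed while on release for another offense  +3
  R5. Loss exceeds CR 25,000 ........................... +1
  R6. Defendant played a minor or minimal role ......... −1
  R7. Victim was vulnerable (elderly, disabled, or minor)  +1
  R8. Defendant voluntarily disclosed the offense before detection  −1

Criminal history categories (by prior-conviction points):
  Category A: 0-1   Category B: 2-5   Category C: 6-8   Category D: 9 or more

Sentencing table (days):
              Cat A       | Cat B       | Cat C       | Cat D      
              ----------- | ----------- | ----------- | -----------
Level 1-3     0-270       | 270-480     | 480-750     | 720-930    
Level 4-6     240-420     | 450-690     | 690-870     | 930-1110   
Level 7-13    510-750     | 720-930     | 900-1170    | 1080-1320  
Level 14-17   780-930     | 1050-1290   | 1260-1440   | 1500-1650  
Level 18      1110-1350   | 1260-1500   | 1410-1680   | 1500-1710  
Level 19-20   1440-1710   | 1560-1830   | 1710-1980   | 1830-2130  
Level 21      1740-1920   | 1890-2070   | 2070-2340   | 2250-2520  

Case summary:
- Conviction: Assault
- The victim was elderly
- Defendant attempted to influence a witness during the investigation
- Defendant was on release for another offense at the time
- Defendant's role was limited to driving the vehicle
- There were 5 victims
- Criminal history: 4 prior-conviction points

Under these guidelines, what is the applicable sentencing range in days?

720-930 days

Base offense level for assault: 3.
R2 applies (level before this adjustment is 3 < 12, so +1): 3 + 1 = 4.
R3 applies (level before this adjustment is 4 < 16, so +1): 4 + 1 = 5.
R4 applies: 5 + 3 = 8.
R5 does not apply.
R6 applies: 8 − 1 = 7.
R7 applies: 7 + 1 = 8.
R8 does not apply.
Final offense level: 8.
Criminal history: 4 prior points → Category B (2-5).
Level 8 falls in the 7-13 band.
Grid: Level 7-13 × Category B = 720-930 days.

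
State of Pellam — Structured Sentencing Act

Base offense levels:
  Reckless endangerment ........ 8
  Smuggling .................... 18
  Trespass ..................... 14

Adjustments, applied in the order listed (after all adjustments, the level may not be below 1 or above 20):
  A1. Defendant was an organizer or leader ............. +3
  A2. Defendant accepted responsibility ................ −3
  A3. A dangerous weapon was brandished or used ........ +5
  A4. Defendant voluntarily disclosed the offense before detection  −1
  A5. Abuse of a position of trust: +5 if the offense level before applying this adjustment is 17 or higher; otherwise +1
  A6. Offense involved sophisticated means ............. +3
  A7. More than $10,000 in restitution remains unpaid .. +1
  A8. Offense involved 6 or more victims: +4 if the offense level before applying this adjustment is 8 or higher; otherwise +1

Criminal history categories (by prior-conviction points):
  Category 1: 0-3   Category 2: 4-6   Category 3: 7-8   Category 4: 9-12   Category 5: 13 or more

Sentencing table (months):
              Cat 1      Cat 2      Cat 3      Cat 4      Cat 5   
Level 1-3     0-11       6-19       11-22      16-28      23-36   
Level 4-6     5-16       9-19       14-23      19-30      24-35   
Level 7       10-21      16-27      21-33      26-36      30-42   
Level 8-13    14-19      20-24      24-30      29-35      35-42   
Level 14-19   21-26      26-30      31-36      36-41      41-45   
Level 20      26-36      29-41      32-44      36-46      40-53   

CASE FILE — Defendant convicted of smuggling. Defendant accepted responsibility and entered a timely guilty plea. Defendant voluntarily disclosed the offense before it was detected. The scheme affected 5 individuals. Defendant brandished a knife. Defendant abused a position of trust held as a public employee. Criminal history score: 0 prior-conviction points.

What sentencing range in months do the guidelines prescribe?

Base offense level for smuggling: 18.
A1 does not apply.
A2 applies: 18 − 3 = 15.
A3 applies: 15 + 5 = 20.
A4 applies: 20 − 1 = 19.
A5 applies (level before this adjustment is 19 ≥ 17, so +5): 19 + 5 = 24.
A6 does not apply.
A7 does not apply.
A8 does not apply.
Level 24 exceeds the maximum of 20; capped at 20.
Final offense level: 20.
Criminal history: 0 prior points → Category 1 (0-3).
Level 20 falls in the 20 band.
Grid: Level 20 × Category 1 = 26-36 months.

26-36 months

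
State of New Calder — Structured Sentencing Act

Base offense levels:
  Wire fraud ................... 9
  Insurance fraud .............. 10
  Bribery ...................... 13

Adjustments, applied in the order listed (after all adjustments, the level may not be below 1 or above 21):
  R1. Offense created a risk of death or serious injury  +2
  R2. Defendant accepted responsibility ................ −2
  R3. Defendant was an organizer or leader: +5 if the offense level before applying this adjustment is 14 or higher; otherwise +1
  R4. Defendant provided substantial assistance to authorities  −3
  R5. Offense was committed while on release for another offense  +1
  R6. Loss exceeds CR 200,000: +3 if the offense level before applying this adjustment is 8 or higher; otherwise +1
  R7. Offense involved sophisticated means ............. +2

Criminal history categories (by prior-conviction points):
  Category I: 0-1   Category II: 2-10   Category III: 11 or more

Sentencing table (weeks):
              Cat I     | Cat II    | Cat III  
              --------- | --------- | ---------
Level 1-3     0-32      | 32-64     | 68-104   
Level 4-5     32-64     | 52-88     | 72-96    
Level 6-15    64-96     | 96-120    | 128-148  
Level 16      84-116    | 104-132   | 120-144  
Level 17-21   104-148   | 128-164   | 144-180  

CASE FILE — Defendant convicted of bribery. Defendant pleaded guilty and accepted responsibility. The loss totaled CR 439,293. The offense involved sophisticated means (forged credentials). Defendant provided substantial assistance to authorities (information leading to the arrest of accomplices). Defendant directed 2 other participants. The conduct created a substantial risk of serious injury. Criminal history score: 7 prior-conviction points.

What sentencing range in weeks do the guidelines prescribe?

104-132 weeks

Base offense level for bribery: 13.
R1 applies: 13 + 2 = 15.
R2 applies: 15 − 2 = 13.
R3 applies (level before this adjustment is 13 < 14, so +1): 13 + 1 = 14.
R4 applies: 14 − 3 = 11.
R5 does not apply.
R6 applies (level before this adjustment is 11 ≥ 8, so +3): 11 + 3 = 14.
R7 applies: 14 + 2 = 16.
Final offense level: 16.
Criminal history: 7 prior points → Category II (2-10).
Level 16 falls in the 16 band.
Grid: Level 16 × Category II = 104-132 weeks.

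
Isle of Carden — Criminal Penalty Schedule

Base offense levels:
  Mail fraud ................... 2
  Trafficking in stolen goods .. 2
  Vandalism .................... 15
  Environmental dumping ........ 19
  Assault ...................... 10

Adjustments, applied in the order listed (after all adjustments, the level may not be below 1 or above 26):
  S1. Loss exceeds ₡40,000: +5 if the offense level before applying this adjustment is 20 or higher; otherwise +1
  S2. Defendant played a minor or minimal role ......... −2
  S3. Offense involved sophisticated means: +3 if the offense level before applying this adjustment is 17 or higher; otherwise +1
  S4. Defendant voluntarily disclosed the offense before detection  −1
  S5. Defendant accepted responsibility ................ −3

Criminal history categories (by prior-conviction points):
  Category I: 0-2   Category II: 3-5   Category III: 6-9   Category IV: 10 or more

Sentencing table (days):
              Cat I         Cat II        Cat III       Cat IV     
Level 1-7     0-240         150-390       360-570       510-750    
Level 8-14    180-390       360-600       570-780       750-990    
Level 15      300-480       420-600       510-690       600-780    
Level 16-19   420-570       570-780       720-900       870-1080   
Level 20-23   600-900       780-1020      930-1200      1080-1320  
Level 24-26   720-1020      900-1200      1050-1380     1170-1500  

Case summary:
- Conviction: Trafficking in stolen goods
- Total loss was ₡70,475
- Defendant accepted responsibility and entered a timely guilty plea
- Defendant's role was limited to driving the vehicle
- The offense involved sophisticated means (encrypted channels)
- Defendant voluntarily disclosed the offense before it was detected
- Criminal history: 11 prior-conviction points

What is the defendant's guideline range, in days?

510-750 days

Base offense level for trafficking in stolen goods: 2.
S1 applies (level before this adjustment is 2 < 20, so +1): 2 + 1 = 3.
S2 applies: 3 − 2 = 1.
S3 applies (level before this adjustment is 1 < 17, so +1): 1 + 1 = 2.
S4 applies: 2 − 1 = 1.
S5 applies: 1 − 3 = -2.
Level -2 is below the minimum of 1; floored at 1.
Final offense level: 1.
Criminal history: 11 prior points → Category IV (10+).
Level 1 falls in the 1-7 band.
Grid: Level 1-7 × Category IV = 510-750 days.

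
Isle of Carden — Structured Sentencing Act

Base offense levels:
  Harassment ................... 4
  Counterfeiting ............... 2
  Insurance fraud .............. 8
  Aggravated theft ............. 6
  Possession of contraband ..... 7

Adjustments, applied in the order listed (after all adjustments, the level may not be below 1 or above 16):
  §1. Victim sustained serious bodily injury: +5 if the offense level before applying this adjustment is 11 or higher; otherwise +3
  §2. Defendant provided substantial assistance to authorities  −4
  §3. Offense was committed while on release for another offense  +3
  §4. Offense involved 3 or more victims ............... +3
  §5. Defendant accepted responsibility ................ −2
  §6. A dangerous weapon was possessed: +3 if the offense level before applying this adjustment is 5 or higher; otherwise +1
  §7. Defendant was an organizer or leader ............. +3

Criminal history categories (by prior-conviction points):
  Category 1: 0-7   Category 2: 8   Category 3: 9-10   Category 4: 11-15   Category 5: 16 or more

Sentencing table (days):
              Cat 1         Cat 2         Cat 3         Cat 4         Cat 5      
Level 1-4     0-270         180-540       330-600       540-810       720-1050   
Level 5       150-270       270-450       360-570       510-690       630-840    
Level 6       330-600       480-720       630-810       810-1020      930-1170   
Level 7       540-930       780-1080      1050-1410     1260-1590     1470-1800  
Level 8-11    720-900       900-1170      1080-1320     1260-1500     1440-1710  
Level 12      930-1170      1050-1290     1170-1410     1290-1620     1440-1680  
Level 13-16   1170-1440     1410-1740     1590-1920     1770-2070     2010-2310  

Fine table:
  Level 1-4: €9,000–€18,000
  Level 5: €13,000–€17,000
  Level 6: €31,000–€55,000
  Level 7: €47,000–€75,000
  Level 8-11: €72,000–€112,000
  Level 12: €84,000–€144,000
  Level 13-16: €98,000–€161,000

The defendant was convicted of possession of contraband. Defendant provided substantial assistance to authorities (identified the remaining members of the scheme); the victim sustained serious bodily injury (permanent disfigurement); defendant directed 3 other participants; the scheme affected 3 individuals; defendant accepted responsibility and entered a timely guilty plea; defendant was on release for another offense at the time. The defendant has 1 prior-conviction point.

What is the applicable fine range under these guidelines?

€98,000–€161,000

Base offense level for possession of contraband: 7.
§1 applies (level before this adjustment is 7 < 11, so +3): 7 + 3 = 10.
§2 applies: 10 − 4 = 6.
§3 applies: 6 + 3 = 9.
§4 applies: 9 + 3 = 12.
§5 applies: 12 − 2 = 10.
§6 does not apply.
§7 applies: 10 + 3 = 13.
Final offense level: 13.
Level 13 falls in the 13-16 band.
Fine table: Level 13-16 → €98,000–€161,000.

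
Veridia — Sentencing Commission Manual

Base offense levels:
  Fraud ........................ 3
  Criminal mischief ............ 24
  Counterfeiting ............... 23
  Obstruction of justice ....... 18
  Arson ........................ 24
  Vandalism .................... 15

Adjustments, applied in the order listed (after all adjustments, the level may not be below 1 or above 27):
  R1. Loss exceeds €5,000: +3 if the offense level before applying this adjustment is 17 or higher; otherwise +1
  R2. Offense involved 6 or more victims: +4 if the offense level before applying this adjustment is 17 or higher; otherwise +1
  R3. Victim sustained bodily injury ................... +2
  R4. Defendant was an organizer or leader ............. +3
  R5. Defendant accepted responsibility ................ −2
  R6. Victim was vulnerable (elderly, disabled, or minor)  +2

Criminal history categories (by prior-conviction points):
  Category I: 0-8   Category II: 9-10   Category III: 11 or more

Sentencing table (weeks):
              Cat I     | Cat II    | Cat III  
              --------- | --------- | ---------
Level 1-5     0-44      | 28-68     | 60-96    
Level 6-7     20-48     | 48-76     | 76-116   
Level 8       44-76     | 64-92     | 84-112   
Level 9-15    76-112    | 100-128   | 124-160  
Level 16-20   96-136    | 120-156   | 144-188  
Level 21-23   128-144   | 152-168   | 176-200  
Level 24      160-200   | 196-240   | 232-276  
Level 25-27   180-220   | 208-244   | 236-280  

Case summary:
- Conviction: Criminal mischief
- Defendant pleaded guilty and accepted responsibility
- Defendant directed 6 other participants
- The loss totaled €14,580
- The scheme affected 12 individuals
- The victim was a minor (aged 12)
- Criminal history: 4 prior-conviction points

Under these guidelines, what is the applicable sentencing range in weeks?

180-220 weeks

Base offense level for criminal mischief: 24.
R1 applies (level before this adjustment is 24 ≥ 17, so +3): 24 + 3 = 27.
R2 applies (level before this adjustment is 27 ≥ 17, so +4): 27 + 4 = 31.
R3 does not apply.
R4 applies: 31 + 3 = 34.
R5 applies: 34 − 2 = 32.
R6 applies: 32 + 2 = 34.
Level 34 exceeds the maximum of 27; capped at 27.
Final offense level: 27.
Criminal history: 4 prior points → Category I (0-8).
Level 27 falls in the 25-27 band.
Grid: Level 25-27 × Category I = 180-220 weeks.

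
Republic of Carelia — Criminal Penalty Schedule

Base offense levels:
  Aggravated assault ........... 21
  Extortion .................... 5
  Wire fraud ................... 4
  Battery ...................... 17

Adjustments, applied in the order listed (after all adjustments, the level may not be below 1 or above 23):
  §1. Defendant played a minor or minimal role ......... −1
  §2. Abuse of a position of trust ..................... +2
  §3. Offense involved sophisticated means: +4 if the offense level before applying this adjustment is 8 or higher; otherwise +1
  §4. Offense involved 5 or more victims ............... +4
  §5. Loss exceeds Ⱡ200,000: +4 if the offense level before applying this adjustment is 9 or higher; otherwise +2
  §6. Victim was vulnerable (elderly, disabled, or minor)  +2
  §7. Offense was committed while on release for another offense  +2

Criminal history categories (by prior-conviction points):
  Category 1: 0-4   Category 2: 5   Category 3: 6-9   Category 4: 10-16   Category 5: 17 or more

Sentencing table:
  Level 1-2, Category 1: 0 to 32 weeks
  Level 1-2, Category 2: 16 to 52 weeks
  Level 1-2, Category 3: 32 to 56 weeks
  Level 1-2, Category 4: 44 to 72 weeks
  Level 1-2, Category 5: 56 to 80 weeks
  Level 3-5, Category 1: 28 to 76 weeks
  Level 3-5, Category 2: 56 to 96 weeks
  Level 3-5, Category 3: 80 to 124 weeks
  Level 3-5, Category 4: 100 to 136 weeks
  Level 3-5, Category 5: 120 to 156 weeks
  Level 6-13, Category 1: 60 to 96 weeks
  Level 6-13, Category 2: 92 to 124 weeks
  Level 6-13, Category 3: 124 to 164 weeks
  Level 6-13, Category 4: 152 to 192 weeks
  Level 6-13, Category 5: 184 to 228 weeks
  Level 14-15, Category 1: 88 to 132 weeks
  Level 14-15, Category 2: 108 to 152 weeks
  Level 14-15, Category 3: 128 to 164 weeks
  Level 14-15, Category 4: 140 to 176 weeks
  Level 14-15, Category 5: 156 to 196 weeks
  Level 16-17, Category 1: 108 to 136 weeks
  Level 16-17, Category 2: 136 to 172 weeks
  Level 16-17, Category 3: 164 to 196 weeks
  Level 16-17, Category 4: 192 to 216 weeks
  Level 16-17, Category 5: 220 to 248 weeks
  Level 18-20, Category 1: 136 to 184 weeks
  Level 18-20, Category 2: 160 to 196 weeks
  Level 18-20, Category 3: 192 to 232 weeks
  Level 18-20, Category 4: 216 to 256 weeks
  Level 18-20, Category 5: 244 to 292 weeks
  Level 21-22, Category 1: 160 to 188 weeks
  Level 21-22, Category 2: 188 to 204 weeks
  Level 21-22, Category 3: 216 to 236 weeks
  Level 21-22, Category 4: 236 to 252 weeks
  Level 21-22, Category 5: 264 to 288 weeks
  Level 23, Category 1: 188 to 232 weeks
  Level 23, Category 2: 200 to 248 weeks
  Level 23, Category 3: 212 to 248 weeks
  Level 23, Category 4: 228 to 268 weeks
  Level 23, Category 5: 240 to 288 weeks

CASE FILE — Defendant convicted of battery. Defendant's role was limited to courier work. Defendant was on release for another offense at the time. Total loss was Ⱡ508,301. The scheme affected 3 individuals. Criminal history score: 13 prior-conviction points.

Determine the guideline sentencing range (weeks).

236-252 weeks

Base offense level for battery: 17.
§1 applies: 17 − 1 = 16.
§2 does not apply.
§4 does not apply.
§5 applies (level before this adjustment is 16 ≥ 9, so +4): 16 + 4 = 20.
§7 applies: 20 + 2 = 22.
Final offense level: 22.
Criminal history: 13 prior points → Category 4 (10-16).
Level 22 falls in the 21-22 band.
Grid: Level 21-22 × Category 4 = 236-252 weeks.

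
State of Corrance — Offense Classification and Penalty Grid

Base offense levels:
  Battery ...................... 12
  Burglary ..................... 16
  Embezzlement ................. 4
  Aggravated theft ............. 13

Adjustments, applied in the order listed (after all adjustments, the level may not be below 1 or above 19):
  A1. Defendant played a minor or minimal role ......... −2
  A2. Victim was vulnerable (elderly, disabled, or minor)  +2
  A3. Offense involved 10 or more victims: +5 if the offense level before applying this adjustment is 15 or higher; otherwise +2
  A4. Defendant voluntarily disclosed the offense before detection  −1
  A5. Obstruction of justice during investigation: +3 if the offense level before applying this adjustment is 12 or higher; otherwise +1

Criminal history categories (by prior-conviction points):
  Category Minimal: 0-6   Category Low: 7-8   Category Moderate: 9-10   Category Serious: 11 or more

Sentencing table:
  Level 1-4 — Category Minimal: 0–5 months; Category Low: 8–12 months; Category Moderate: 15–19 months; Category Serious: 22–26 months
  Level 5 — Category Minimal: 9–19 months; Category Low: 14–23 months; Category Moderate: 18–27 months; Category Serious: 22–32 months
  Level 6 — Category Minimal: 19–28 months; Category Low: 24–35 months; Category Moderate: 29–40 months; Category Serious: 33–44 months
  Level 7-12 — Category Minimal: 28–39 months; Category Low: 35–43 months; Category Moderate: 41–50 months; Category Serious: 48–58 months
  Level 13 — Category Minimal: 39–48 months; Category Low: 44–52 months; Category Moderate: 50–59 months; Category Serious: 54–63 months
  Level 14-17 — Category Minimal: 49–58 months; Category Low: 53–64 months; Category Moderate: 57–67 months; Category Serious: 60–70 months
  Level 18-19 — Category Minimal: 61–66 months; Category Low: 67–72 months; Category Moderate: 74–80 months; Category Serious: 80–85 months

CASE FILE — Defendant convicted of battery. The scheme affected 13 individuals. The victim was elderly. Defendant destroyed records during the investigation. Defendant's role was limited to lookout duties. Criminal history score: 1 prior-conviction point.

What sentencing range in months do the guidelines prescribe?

Base offense level for battery: 12.
A1 applies: 12 − 2 = 10.
A2 applies: 10 + 2 = 12.
A3 applies (level before this adjustment is 12 < 15, so +2): 12 + 2 = 14.
A5 applies (level before this adjustment is 14 ≥ 12, so +3): 14 + 3 = 17.
Final offense level: 17.
Criminal history: 1 prior point → Category Minimal (0-6).
Level 17 falls in the 14-17 band.
Grid: Level 14-17 × Category Minimal = 49-58 months.

49-58 months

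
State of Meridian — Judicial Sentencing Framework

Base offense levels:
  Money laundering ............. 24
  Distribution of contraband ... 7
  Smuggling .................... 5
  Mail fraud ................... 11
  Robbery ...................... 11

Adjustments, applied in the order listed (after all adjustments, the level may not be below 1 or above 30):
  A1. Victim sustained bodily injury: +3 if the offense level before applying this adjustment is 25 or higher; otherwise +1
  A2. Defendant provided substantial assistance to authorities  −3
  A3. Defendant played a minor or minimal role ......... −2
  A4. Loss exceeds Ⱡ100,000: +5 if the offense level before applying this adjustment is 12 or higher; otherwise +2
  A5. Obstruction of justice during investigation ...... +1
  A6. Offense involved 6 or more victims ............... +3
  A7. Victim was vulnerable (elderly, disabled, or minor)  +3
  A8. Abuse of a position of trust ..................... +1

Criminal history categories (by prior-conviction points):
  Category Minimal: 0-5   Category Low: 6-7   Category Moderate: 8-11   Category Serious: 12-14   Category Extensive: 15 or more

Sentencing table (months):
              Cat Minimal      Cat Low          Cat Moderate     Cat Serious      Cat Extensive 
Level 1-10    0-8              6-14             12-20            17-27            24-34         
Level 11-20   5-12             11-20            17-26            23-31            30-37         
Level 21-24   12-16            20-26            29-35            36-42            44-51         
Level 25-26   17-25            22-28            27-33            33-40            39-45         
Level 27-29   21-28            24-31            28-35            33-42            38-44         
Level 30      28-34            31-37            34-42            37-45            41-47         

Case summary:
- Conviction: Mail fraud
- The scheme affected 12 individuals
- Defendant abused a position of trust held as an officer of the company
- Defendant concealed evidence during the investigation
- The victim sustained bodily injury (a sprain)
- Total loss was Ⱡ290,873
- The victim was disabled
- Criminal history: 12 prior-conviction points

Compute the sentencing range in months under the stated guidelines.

Base offense level for mail fraud: 11.
A1 applies (level before this adjustment is 11 < 25, so +1): 11 + 1 = 12.
A3 does not apply.
A4 applies (level before this adjustment is 12 ≥ 12, so +5): 12 + 5 = 17.
A5 applies: 17 + 1 = 18.
A6 applies: 18 + 3 = 21.
A7 applies: 21 + 3 = 24.
A8 applies: 24 + 1 = 25.
Final offense level: 25.
Criminal history: 12 prior points → Category Serious (12-14).
Level 25 falls in the 25-26 band.
Grid: Level 25-26 × Category Serious = 33-40 months.

33-40 months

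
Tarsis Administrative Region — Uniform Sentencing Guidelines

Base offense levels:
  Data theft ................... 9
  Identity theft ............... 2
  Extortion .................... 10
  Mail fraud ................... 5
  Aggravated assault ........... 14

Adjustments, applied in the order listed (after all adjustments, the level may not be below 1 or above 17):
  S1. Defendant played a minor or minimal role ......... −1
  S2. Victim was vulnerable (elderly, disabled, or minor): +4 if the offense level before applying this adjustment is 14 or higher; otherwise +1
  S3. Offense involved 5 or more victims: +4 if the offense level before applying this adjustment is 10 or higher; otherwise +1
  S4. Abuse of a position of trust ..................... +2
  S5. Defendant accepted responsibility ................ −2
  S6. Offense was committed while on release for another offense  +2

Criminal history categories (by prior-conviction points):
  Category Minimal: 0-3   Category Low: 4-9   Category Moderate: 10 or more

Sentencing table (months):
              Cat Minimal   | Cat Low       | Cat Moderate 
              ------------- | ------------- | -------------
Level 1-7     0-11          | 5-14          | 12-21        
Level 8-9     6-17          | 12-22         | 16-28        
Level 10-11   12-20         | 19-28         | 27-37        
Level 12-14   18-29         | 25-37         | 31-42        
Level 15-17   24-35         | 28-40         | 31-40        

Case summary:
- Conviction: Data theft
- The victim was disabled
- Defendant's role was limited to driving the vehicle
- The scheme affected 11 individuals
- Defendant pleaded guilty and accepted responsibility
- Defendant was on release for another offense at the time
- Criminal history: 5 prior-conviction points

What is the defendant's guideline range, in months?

Base offense level for data theft: 9.
S1 applies: 9 − 1 = 8.
S2 applies (level before this adjustment is 8 < 14, so +1): 8 + 1 = 9.
S3 applies (level before this adjustment is 9 < 10, so +1): 9 + 1 = 10.
S4 does not apply.
S5 applies: 10 − 2 = 8.
S6 applies: 8 + 2 = 10.
Final offense level: 10.
Criminal history: 5 prior points → Category Low (4-9).
Level 10 falls in the 10-11 band.
Grid: Level 10-11 × Category Low = 19-28 months.

19-28 months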